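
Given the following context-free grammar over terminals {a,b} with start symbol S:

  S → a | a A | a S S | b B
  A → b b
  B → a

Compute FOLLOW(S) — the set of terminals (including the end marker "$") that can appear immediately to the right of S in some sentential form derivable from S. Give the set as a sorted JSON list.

Compute FIRST by fixpoint:
[1]
  A via A→b b: +{b}
  B via B→a: +{a}
  S via S→a: +{a}
  S via S→b B: +{b}
  FIRST[S]={a,b}  FIRST[A]={b}  FIRST[B]={a}
[2] done
  FIRST[S]={a,b}  FIRST[A]={b}  FIRST[B]={a}

FOLLOW sets:
FOLLOW(S) := {$}
[1]
  S→a A: FOLLOW(A) ⊇ FOLLOW(S) ⊇ {$}; new: +{$}
  S→a S S: FOLLOW(S) ⊇ FIRST(S) = {a,b}; new: +{a,b}
  S→b B: FOLLOW(B) ⊇ FOLLOW(S) ⊇ {$,a,b}; new: +{$,a,b}
  FOLLOW(S)={$,a,b}  FOLLOW(A)={$}  FOLLOW(B)={$,a,b}
[2]
  S→a A: FOLLOW(A) ⊇ FOLLOW(S) ⊇ {$,a,b}; new: +{a,b}
  FOLLOW(S)={$,a,b}  FOLLOW(A)={$,a,b}  FOLLOW(B)={$,a,b}
[3] done
  FOLLOW(S)={$,a,b}  FOLLOW(A)={$,a,b}  FOLLOW(B)={$,a,b}

FOLLOW(S) = ["$", "a", "b"]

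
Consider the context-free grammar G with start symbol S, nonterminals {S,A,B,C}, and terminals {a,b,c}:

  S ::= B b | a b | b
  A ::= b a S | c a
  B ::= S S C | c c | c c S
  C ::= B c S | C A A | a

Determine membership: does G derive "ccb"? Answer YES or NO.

CNF form of G:
  S -> B T0 | T1 T0 | b
  A -> T0 X3 | T2 T1
  B -> S X4 | T2 T2 | T2 X5
  C -> B X6 | C X7 | a
  T0 -> b
  T1 -> a
  T2 -> c
  X3 -> T1 S
  X4 -> S C
  X5 -> T2 S
  X6 -> T2 S
  X7 -> A A

CYK table (by increasing span):
  cell(0,0) c: {T2}  orig:{}
  cell(1,1) c: {T2}  orig:{}
  cell(2,2) b: {S,T0}  orig:{S}
  cell(0,1) cc: {B}
  cell(1,2) cb: {X5,X6}  orig:{}
  cell(0,2) ccb: {B,S}

S ∈ T[0,2] ⇒ YES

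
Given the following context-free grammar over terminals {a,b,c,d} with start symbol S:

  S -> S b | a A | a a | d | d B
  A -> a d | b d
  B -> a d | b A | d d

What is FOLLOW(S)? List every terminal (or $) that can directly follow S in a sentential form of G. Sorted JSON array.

FIRST sets, iterate to fixpoint:
[1]
  A via A→a d: +{a}
  A via A→b d: +{b}
  B via B→a d: +{a}
  B via B→b A: +{b}
  B via B→d d: +{d}
  S via S→a A: +{a}
  S via S→d: +{d}
  FIRST[S]={a,d}  FIRST[A]={a,b}  FIRST[B]={a,b,d}
[2] (no change)
  FIRST[S]={a,d}  FIRST[A]={a,b}  FIRST[B]={a,b,d}

Compute FOLLOW by fixpoint:
FOLLOW(S) := {$}
iter 1:
  S→S b: FOLLOW(S) ⊇ FIRST(b) = {b}; new: +{b}
  S→a A: FOLLOW(A) ⊇ FOLLOW(S) ⊇ {$,b}; new: +{$,b}
  S→d B: FOLLOW(B) ⊇ FOLLOW(S) ⊇ {$,b}; new: +{$,b}
  S: {$,b}  A: {$,b}  B: {$,b}
iter 2: done
  S: {$,b}  A: {$,b}  B: {$,b}

FOLLOW(S) = ["$", "b"]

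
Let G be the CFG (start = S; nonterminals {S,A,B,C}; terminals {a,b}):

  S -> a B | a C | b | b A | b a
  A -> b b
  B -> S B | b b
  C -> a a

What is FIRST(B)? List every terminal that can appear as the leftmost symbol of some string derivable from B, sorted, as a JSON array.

Compute FIRST by fixpoint:
pass 1:
  A via A→b b: +{b}
  B via B→b b: +{b}
  C via C→a a: +{a}
  S via S→a B: +{a}
  S via S→b: +{b}
  FIRST[S]={a,b}  FIRST[A]={b}  FIRST[B]={b}  FIRST[C]={a}
pass 2:
  B via B→S B: +{a}
  FIRST[S]={a,b}  FIRST[A]={b}  FIRST[B]={a,b}  FIRST[C]={a}
pass 3: (no change)
  FIRST[S]={a,b}  FIRST[A]={b}  FIRST[B]={a,b}  FIRST[C]={a}

FIRST(B) = ["a", "b"]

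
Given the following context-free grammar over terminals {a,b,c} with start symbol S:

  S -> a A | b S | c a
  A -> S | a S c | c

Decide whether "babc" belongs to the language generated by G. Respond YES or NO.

CNF form of G:
  S -> T0 A | T1 T0 | T2 S
  A -> T0 A | T0 X3 | T1 T0 | T2 S | c
  T0 -> a
  T1 -> c
  T2 -> b
  X3 -> S T1

CYK fill:
  [0..0]={T2}  "b"  orig:{}
  [1..1]={T0}  "a"  orig:{}
  [2..2]={T2}  "b"  orig:{}
  [3..3]={A,T1}  "c"  orig:{A}
  [0..1]=∅  "ba"
  [1..2]=∅  "ab"
  [2..3]=∅  "bc"
  [0..2]=∅  "bab"
  [1..3]=∅  "abc"
  [0..3]=∅  "babc"

S ∉ T[0,3] ⇒ NO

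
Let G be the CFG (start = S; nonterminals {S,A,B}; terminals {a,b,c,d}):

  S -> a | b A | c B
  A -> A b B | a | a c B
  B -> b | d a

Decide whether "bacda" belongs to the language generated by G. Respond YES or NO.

CNF form of G:
  S -> T0 A | T2 B | a
  A -> A X4 | T1 X5 | a
  B -> T3 T1 | b
  T0 -> b
  T1 -> a
  T2 -> c
  T3 -> d
  X4 -> T0 B
  X5 -> T2 B

CYK fill:
  T[0,0] 'b' = {B,T0}  orig:{B}
  T[1,1] 'a' = {A,S,T1}  orig:{A,S}
  T[2,2] 'c' = {T2}  orig:{}
  T[3,3] 'd' = {T3}  orig:{}
  T[4,4] 'a' = {A,S,T1}  orig:{A,S}
  T[0,1] 'ba' = {S}
  T[1,2] 'ac' = ∅
  T[2,3] 'cd' = ∅
  T[3,4] 'da' = {B}
  T[0,2] 'bac' = ∅
  T[1,3] 'acd' = ∅
  T[2,4] 'cda' = {S,X5}  orig:{S}
  T[0,3] 'bacd' = ∅
  T[1,4] 'acda' = {A}
  T[0,4] 'bacda' = {S}

S ∈ T[0,4] ⇒ YES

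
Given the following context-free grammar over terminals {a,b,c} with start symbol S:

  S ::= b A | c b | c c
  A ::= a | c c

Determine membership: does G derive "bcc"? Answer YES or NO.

CNF form of G:
  S -> T0 T0 | T0 T1 | T1 A
  A -> T0 T0 | a
  T0 -> c
  T1 -> b

Fill CYK table bottom-up:
  [0..0]={T1}  "b"  orig:{}
  [1..1]={T0}  "c"  orig:{}
  [2..2]={T0}  "c"  orig:{}
  [0..1]=∅  "bc"
  [1..2]={A,S}  "cc"
  [0..2]={S}  "bcc"

S ∈ T[0,2] ⇒ YES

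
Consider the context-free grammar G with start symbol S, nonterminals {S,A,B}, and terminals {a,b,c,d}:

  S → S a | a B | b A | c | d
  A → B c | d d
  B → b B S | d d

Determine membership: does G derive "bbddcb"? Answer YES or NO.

Convert to CNF:
  S -> S T3 | T2 A | T3 B | c | d
  A -> B T0 | T1 T1
  B -> T1 T1 | T2 X4
  T0 -> c
  T1 -> d
  T2 -> b
  T3 -> a
  X4 -> B S

CYK fill:
  [0..0]={T2}  "b"  orig:{}
  [1..1]={T2}  "b"  orig:{}
  [2..2]={S,T1}  "d"  orig:{S}
  [3..3]={S,T1}  "d"  orig:{S}
  [4..4]={S,T0}  "c"  orig:{S}
  [5..5]={T2}  "b"  orig:{}
  [0..1]=∅  "bb"
  [1..2]=∅  "bd"
  [2..3]={A,B}  "dd"
  [3..4]=∅  "dc"
  [4..5]=∅  "cb"
  [0..2]=∅  "bbd"
  [1..3]={S}  "bdd"
  [2..4]={A,X4}  "ddc"  orig:{A}
  [3..5]=∅  "dcb"
  [0..3]=∅  "bbdd"
  [1..4]={B,S}  "bddc"
  [2..5]=∅  "ddcb"
  [0..4]=∅  "bbddc"
  [1..5]=∅  "bddcb"
  [0..5]=∅  "bbddcb"

S ∉ T[0,5] ⇒ NO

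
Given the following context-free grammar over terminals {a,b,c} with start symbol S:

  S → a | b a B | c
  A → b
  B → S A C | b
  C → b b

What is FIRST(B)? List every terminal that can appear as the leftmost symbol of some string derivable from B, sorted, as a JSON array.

FIRST sets, iterate to fixpoint:
[1]
  A via A→b: +{b}
  B via B→b: +{b}
  C via C→b b: +{b}
  S via S→a: +{a}
  S via S→b a B: +{b}
  S via S→c: +{c}
  FIRST(S)={a,b,c}  FIRST(A)={b}  FIRST(B)={b}  FIRST(C)={b}
[2]
  B via B→S A C: +{a,c}
  FIRST(S)={a,b,c}  FIRST(A)={b}  FIRST(B)={a,b,c}  FIRST(C)={b}
[3] (stable)
  FIRST(S)={a,b,c}  FIRST(A)={b}  FIRST(B)={a,b,c}  FIRST(C)={b}

FIRST(B) = ["a", "b", "c"]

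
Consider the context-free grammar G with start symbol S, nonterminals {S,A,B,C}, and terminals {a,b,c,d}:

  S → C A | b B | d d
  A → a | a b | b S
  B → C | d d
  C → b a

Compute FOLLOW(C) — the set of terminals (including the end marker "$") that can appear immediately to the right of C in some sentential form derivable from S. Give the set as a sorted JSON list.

FIRST iteration:
iter 1:
  A via A→a: +{a}
  A via A→b S: +{b}
  B via B→d d: +{d}
  C via C→b a: +{b}
  S via S→C A: +{b}
  S via S→d d: +{d}
  S: {b,d}  A: {a,b}  B: {d}  C: {b}
iter 2:
  B via B→C: +{b}
  S: {b,d}  A: {a,b}  B: {b,d}  C: {b}
iter 3: — fixpoint
  S: {b,d}  A: {a,b}  B: {b,d}  C: {b}

FOLLOW sets:
initialize: $ ∈ FOLLOW(S)
round 1:
  S→C A: FOLLOW(C) ⊇ FIRST(A) = {a,b}; new: +{a,b}
  S→C A: FOLLOW(A) ⊇ FOLLOW(S) ⊇ {$}; new: +{$}
  S→b B: FOLLOW(B) ⊇ FOLLOW(S) ⊇ {$}; new: +{$}
  S: {$}  A: {$}  B: {$}  C: {a,b}
round 2:
  B→C: FOLLOW(C) ⊇ FOLLOW(B) ⊇ {$}; new: +{$}
  S: {$}  A: {$}  B: {$}  C: {$,a,b}
round 3: (stable)
  S: {$}  A: {$}  B: {$}  C: {$,a,b}

FOLLOW(C) = ["$", "a", "b"]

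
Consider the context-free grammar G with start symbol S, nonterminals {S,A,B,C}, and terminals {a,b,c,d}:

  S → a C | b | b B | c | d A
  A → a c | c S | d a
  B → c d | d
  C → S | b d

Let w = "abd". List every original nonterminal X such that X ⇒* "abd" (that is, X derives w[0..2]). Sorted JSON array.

CNF form of G:
  S -> T0 C | T2 A | T3 B | b | c
  A -> T0 T1 | T1 S | T2 T0
  B -> T1 T2 | d
  C -> T0 C | T2 A | T3 B | T3 T2 | b | c
  T0 -> a
  T1 -> c
  T2 -> d
  T3 -> b

Fill CYK table bottom-up (cells [i..j] with 0 ≤ i ≤ j ≤ 2 only):
  cell(0,0) a: {T0}  orig:{}
  cell(1,1) b: {C,S,T3}  orig:{C,S}
  cell(2,2) d: {B,T2}  orig:{B}
  cell(0,1) ab: {C,S}
  cell(1,2) bd: {C,S}
  cell(0,2) abd: {C,S}

Original NTs in T[0,2] deriving "abd": ["C", "S"]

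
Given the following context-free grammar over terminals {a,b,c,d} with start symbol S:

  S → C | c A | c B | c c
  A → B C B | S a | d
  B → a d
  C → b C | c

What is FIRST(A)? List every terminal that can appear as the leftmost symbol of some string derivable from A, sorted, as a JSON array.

FIRST sets, iterate to fixpoint:
iter 1:
  A via A→d: +{d}
  B via B→a d: +{a}
  C via C→b C: +{b}
  C via C→c: +{c}
  S via S→C: +{b,c}
  S: {b,c}  A: {d}  B: {a}  C: {b,c}
iter 2:
  A via A→B C B: +{a}
  A via A→S a: +{b,c}
  S: {b,c}  A: {a,b,c,d}  B: {a}  C: {b,c}
iter 3: (stable)
  S: {b,c}  A: {a,b,c,d}  B: {a}  C: {b,c}

FIRST(A) = ["a", "b", "c", "d"]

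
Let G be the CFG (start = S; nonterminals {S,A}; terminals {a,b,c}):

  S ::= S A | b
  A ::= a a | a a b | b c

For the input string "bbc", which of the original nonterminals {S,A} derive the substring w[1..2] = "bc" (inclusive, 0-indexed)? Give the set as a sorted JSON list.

CNF form of G:
  S -> S A | b
  A -> T0 T0 | T0 X3 | T1 T2
  T0 -> a
  T1 -> b
  T2 -> c
  X3 -> T0 T1

CYK fill, restricted to cells inside w[1..2]:
  [1..1]={S,T1}  "b"  orig:{S}
  [2..2]={T2}  "c"  orig:{}
  [1..2]={A}  "bc"

Original NTs in T[1,2] deriving "bc": ["A"]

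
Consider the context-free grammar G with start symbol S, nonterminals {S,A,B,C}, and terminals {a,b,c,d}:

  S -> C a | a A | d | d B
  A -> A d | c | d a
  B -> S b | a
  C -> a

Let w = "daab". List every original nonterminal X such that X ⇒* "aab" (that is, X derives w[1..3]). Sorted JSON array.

Convert to CNF:
  S -> C T1 | T0 B | T1 A | d
  A -> A T0 | T0 T1 | c
  B -> S T2 | a
  C -> a
  T0 -> d
  T1 -> a
  T2 -> b

CYK fill — only the sub-triangle for w[1..3]:
  cell(1,1) a: {B,C,T1}  orig:{B,C}
  cell(2,2) a: {B,C,T1}  orig:{B,C}
  cell(3,3) b: {T2}  orig:{}
  cell(1,2) aa: {S}
  cell(2,3) ab: ∅
  cell(1,3) aab: {B}

Original NTs in T[1,3] deriving "aab": ["B"]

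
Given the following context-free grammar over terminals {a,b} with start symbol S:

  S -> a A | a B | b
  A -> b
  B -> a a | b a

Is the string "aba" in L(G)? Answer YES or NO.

Convert to CNF:
  S -> T0 A | T0 B | b
  A -> b
  B -> T0 T0 | T1 T0
  T0 -> a
  T1 -> b

CYK fill:
  T[0,0] 'a' = {T0}  orig:{}
  T[1,1] 'b' = {A,S,T1}  orig:{A,S}
  T[2,2] 'a' = {T0}  orig:{}
  T[0,1] 'ab' = {S}
  T[1,2] 'ba' = {B}
  T[0,2] 'aba' = {S}

S ∈ T[0,2] ⇒ YES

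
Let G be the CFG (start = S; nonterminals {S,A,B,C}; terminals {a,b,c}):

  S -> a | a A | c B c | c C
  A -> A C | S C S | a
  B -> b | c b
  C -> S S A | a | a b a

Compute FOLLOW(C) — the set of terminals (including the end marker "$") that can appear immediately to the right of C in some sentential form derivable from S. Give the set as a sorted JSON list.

FIRST sets, iterate to fixpoint:
[1]
  A via A→a: +{a}
  B via B→b: +{b}
  B via B→c b: +{c}
  C via C→a: +{a}
  S via S→a: +{a}
  S via S→c B c: +{c}
  S: {a,c}  A: {a}  B: {b,c}  C: {a}
[2]
  A via A→S C S: +{c}
  C via C→S S A: +{c}
  S: {a,c}  A: {a,c}  B: {b,c}  C: {a,c}
[3] — fixpoint
  S: {a,c}  A: {a,c}  B: {b,c}  C: {a,c}

FOLLOW sets:
initialize: $ ∈ FOLLOW(S)
[1]
  A→A C: FOLLOW(A) ⊇ FIRST(C) = {a,c}; new: +{a,c}
  A→A C: FOLLOW(C) ⊇ FOLLOW(A) ⊇ {a,c}; new: +{a,c}
  A→S C S: FOLLOW(S) ⊇ FIRST(C) = {a,c}; new: +{a,c}
  S→a A: FOLLOW(A) ⊇ FOLLOW(S) ⊇ {$,a,c}; new: +{$}
  S→c B c: FOLLOW(B) ⊇ FIRST(c) = {c}; new: +{c}
  S→c C: FOLLOW(C) ⊇ FOLLOW(S) ⊇ {$,a,c}; new: +{$}
  FOLLOW[S]={$,a,c}  FOLLOW[A]={$,a,c}  FOLLOW[B]={c}  FOLLOW[C]={$,a,c}
[2] (no change)
  FOLLOW[S]={$,a,c}  FOLLOW[A]={$,a,c}  FOLLOW[B]={c}  FOLLOW[C]={$,a,c}

FOLLOW(C) = ["$", "a", "c"]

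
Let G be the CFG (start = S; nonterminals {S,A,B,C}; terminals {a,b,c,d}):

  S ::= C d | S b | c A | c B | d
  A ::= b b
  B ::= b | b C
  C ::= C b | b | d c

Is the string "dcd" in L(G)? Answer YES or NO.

CNF form of G:
  S -> C T1 | S T0 | T2 A | T2 B | d
  A -> T0 T0
  B -> T0 C | b
  C -> C T0 | T1 T2 | b
  T0 -> b
  T1 -> d
  T2 -> c

CYK table (by increasing span):
  cell(0,0) d: {S,T1}  orig:{S}
  cell(1,1) c: {T2}  orig:{}
  cell(2,2) d: {S,T1}  orig:{S}
  cell(0,1) dc: {C}
  cell(1,2) cd: ∅
  cell(0,2) dcd: {S}

S ∈ T[0,2] ⇒ YES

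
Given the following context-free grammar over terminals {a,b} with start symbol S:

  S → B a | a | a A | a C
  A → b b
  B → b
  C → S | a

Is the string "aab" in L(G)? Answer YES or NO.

CNF form of G:
  S -> B T1 | T1 A | T1 C | a
  A -> T0 T0
  B -> b
  C -> B T1 | T1 A | T1 C | a
  T0 -> b
  T1 -> a

Fill CYK table bottom-up:
  [0..0]={C,S,T1}  "a"  orig:{C,S}
  [1..1]={C,S,T1}  "a"  orig:{C,S}
  [2..2]={B,T0}  "b"  orig:{B}
  [0..1]={C,S}  "aa"
  [1..2]=∅  "ab"
  [0..2]=∅  "aab"

S ∉ T[0,2] ⇒ NO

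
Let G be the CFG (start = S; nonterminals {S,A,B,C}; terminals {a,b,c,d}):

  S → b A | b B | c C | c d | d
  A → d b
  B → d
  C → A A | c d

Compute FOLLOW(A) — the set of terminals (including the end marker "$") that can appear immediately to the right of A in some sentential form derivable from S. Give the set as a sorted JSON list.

FIRST iteration:
[1]
  A via A→d b: +{d}
  B via B→d: +{d}
  C via C→A A: +{d}
  C via C→c d: +{c}
  S via S→b A: +{b}
  S via S→c C: +{c}
  S via S→d: +{d}
  S: {b,c,d}  A: {d}  B: {d}  C: {c,d}
[2] (no change)
  S: {b,c,d}  A: {d}  B: {d}  C: {c,d}

FOLLOW iteration:
FOLLOW(S) := {$}
iter 1:
  C→A A: FOLLOW(A) ⊇ FIRST(A) = {d}; new: +{d}
  S→b A: FOLLOW(A) ⊇ FOLLOW(S) ⊇ {$}; new: +{$}
  S→b B: FOLLOW(B) ⊇ FOLLOW(S) ⊇ {$}; new: +{$}
  S→c C: FOLLOW(C) ⊇ FOLLOW(S) ⊇ {$}; new: +{$}
  FOLLOW[S]={$}  FOLLOW[A]={$,d}  FOLLOW[B]={$}  FOLLOW[C]={$}
iter 2: — fixpoint
  FOLLOW[S]={$}  FOLLOW[A]={$,d}  FOLLOW[B]={$}  FOLLOW[C]={$}

FOLLOW(A) = ["$", "d"]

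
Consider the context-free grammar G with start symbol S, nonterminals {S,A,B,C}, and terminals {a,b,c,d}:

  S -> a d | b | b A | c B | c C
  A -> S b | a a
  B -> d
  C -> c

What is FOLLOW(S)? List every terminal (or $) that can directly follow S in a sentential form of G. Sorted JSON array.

FIRST iteration:
pass 1:
  A via A→a a: +{a}
  B via B→d: +{d}
  C via C→c: +{c}
  S via S→a d: +{a}
  S via S→b: +{b}
  S via S→c B: +{c}
  FIRST(S)={a,b,c}  FIRST(A)={a}  FIRST(B)={d}  FIRST(C)={c}
pass 2:
  A via A→S b: +{b,c}
  FIRST(S)={a,b,c}  FIRST(A)={a,b,c}  FIRST(B)={d}  FIRST(C)={c}
pass 3: — fixpoint
  FIRST(S)={a,b,c}  FIRST(A)={a,b,c}  FIRST(B)={d}  FIRST(C)={c}

FOLLOW iteration:
FOLLOW(S) := {$}
iter 1:
  A→S b: FOLLOW(S) ⊇ FIRST(b) = {b}; new: +{b}
  S→b A: FOLLOW(A) ⊇ FOLLOW(S) ⊇ {$,b}; new: +{$,b}
  S→c B: FOLLOW(B) ⊇ FOLLOW(S) ⊇ {$,b}; new: +{$,b}
  S→c C: FOLLOW(C) ⊇ FOLLOW(S) ⊇ {$,b}; new: +{$,b}
  FOLLOW(S)={$,b}  FOLLOW(A)={$,b}  FOLLOW(B)={$,b}  FOLLOW(C)={$,b}
iter 2: — fixpoint
  FOLLOW(S)={$,b}  FOLLOW(A)={$,b}  FOLLOW(B)={$,b}  FOLLOW(C)={$,b}

FOLLOW(S) = ["$", "b"]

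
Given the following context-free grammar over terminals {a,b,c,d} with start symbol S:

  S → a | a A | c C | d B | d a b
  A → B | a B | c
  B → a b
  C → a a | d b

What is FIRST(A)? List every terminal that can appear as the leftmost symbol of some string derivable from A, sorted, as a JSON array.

FIRST sets, iterate to fixpoint:
round 1:
  A via A→a B: +{a}
  A via A→c: +{c}
  B via B→a b: +{a}
  C via C→a a: +{a}
  C via C→d b: +{d}
  S via S→a: +{a}
  S via S→c C: +{c}
  S via S→d B: +{d}
  S: {a,c,d}  A: {a,c}  B: {a}  C: {a,d}
round 2: (stable)
  S: {a,c,d}  A: {a,c}  B: {a}  C: {a,d}

FIRST(A) = ["a", "c"]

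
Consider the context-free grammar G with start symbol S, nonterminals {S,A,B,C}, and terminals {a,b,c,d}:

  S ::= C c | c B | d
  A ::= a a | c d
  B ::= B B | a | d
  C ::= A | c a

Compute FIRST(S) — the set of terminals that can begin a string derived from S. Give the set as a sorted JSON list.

FIRST iteration:
pass 1:
  A via A→a a: +{a}
  A via A→c d: +{c}
  B via B→a: +{a}
  B via B→d: +{d}
  C via C→A: +{a,c}
  S via S→C c: +{a,c}
  S via S→d: +{d}
  FIRST[S]={a,c,d}  FIRST[A]={a,c}  FIRST[B]={a,d}  FIRST[C]={a,c}
pass 2: done
  FIRST[S]={a,c,d}  FIRST[A]={a,c}  FIRST[B]={a,d}  FIRST[C]={a,c}

FIRST(S) = ["a", "c", "d"]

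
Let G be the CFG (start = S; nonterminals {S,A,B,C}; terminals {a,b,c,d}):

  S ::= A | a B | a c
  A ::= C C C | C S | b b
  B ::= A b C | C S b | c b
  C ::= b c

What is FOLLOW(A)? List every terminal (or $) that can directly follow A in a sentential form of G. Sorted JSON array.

FIRST sets, iterate to fixpoint:
iter 1:
  A via A→b b: +{b}
  B via B→A b C: +{b}
  B via B→c b: +{c}
  C via C→b c: +{b}
  S via S→A: +{b}
  S via S→a B: +{a}
  FIRST[S]={a,b}  FIRST[A]={b}  FIRST[B]={b,c}  FIRST[C]={b}
iter 2: — fixpoint
  FIRST[S]={a,b}  FIRST[A]={b}  FIRST[B]={b,c}  FIRST[C]={b}

Compute FOLLOW by fixpoint:
seed FOLLOW(S) with $
iter 1:
  A→C C C: FOLLOW(C) ⊇ FIRST(C) = {b}; new: +{b}
  A→C S: FOLLOW(C) ⊇ FIRST(S) = {a,b}; new: +{a}
  B→A b C: FOLLOW(A) ⊇ FIRST(b) = {b}; new: +{b}
  B→C S b: FOLLOW(S) ⊇ FIRST(b) = {b}; new: +{b}
  S→A: FOLLOW(A) ⊇ FOLLOW(S) ⊇ {$,b}; new: +{$}
  S→a B: FOLLOW(B) ⊇ FOLLOW(S) ⊇ {$,b}; new: +{$,b}
  FOLLOW(S)={$,b}  FOLLOW(A)={$,b}  FOLLOW(B)={$,b}  FOLLOW(C)={a,b}
iter 2:
  A→C C C: FOLLOW(C) ⊇ FOLLOW(A) ⊇ {$,b}; new: +{$}
  FOLLOW(S)={$,b}  FOLLOW(A)={$,b}  FOLLOW(B)={$,b}  FOLLOW(C)={$,a,b}
iter 3: (no change)
  FOLLOW(S)={$,b}  FOLLOW(A)={$,b}  FOLLOW(B)={$,b}  FOLLOW(C)={$,a,b}

FOLLOW(A) = ["$", "b"]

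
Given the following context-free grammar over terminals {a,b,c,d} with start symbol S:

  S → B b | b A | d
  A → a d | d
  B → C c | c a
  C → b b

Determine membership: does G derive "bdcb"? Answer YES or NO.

Convert to CNF:
  S -> B T3 | T3 A | d
  A -> T0 T1 | d
  B -> C T2 | T2 T0
  C -> T3 T3
  T0 -> a
  T1 -> d
  T2 -> c
  T3 -> b

Fill CYK table bottom-up:
  cell(0,0) b: {T3}  orig:{}
  cell(1,1) d: {A,S,T1}  orig:{A,S}
  cell(2,2) c: {T2}  orig:{}
  cell(3,3) b: {T3}  orig:{}
  cell(0,1) bd: {S}
  cell(1,2) dc: ∅
  cell(2,3) cb: ∅
  cell(0,2) bdc: ∅
  cell(1,3) dcb: ∅
  cell(0,3) bdcb: ∅

S ∉ T[0,3] ⇒ NO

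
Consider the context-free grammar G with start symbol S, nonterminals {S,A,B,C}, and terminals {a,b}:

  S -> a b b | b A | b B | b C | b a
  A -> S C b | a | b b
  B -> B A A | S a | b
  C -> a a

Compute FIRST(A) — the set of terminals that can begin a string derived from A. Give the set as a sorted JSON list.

Compute FIRST by fixpoint:
iter 1:
  A via A→a: +{a}
  A via A→b b: +{b}
  B via B→b: +{b}
  C via C→a a: +{a}
  S via S→a b b: +{a}
  S via S→b A: +{b}
  S: {a,b}  A: {a,b}  B: {b}  C: {a}
iter 2:
  B via B→S a: +{a}
  S: {a,b}  A: {a,b}  B: {a,b}  C: {a}
iter 3: (stable)
  S: {a,b}  A: {a,b}  B: {a,b}  C: {a}

FIRST(A) = ["a", "b"]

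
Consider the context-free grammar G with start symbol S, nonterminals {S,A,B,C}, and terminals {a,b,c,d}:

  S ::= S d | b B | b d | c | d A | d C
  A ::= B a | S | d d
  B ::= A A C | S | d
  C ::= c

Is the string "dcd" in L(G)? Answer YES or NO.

CNF form of G:
  S -> S T1 | T1 A | T1 C | T2 B | T2 T1 | c
  A -> B T0 | S T1 | T1 A | T1 C | T1 T1 | T2 B | T2 T1 | c
  B -> A X3 | S T1 | T1 A | T1 C | T2 B | T2 T1 | c | d
  C -> c
  T0 -> a
  T1 -> d
  T2 -> b
  X3 -> A C

CYK table (by increasing span):
  cell(0,0) d: {B,T1}  orig:{B}
  cell(1,1) c: {A,B,C,S}
  cell(2,2) d: {B,T1}  orig:{B}
  cell(0,1) dc: {A,B,S}
  cell(1,2) cd: {A,B,S}
  cell(0,2) dcd: {A,B,S}

S ∈ T[0,2] ⇒ YES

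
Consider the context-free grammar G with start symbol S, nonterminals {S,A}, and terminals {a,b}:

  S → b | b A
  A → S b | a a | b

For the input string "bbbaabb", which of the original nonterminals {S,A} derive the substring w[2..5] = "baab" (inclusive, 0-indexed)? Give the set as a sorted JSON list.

Convert to CNF:
  S -> T0 A | b
  A -> S T0 | T1 T1 | b
  T0 -> b
  T1 -> a

Fill CYK table bottom-up, restricted to cells inside w[2..5]:
  cell(2,2) b: {A,S,T0}  orig:{A,S}
  cell(3,3) a: {T1}  orig:{}
  cell(4,4) a: {T1}  orig:{}
  cell(5,5) b: {A,S,T0}  orig:{A,S}
  cell(2,3) ba: ∅
  cell(3,4) aa: {A}
  cell(4,5) ab: ∅
  cell(2,4) baa: {S}
  cell(3,5) aab: ∅
  cell(2,5) baab: {A}

Original NTs in T[2,5] deriving "baab": ["A"]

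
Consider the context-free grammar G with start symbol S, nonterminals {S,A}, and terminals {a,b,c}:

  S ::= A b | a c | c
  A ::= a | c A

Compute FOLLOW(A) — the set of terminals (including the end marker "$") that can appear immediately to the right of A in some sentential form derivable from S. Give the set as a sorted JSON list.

Compute FIRST by fixpoint:
round 1:
  A via A→a: +{a}
  A via A→c A: +{c}
  S via S→A b: +{a,c}
  S: {a,c}  A: {a,c}
round 2: (no change)
  S: {a,c}  A: {a,c}

FOLLOW sets:
seed FOLLOW(S) with $
round 1:
  S→A b: FOLLOW(A) ⊇ FIRST(b) = {b}; new: +{b}
  FOLLOW(S)={$}  FOLLOW(A)={b}
round 2: done
  FOLLOW(S)={$}  FOLLOW(A)={b}

FOLLOW(A) = ["b"]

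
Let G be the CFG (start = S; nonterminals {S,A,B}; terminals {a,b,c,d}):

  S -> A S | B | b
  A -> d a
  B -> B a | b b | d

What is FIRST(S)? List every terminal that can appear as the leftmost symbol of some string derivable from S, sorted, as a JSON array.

FIRST sets, iterate to fixpoint:
[1]
  A via A→d a: +{d}
  B via B→b b: +{b}
  B via B→d: +{d}
  S via S→A S: +{d}
  S via S→B: +{b}
  S: {b,d}  A: {d}  B: {b,d}
[2] (no change)
  S: {b,d}  A: {d}  B: {b,d}

FIRST(S) = ["b", "d"]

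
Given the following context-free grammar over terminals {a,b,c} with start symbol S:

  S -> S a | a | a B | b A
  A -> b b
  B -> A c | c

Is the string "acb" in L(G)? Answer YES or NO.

CNF form of G:
  S -> S T2 | T0 A | T2 B | a
  A -> T0 T0
  B -> A T1 | c
  T0 -> b
  T1 -> c
  T2 -> a

CYK fill:
  cell(0,0) a: {S,T2}  orig:{S}
  cell(1,1) c: {B,T1}  orig:{B}
  cell(2,2) b: {T0}  orig:{}
  cell(0,1) ac: {S}
  cell(1,2) cb: ∅
  cell(0,2) acb: ∅

S ∉ T[0,2] ⇒ NO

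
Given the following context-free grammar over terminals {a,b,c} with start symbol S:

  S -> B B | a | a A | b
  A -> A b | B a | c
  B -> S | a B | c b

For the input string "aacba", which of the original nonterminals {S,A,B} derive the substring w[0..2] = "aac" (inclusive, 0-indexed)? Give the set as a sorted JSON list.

CNF form of G:
  S -> B B | T1 A | a | b
  A -> A T0 | B T1 | c
  B -> B B | T1 A | T1 B | T2 T0 | a | b
  T0 -> b
  T1 -> a
  T2 -> c

CYK table (by increasing span) — only the sub-triangle for w[0..2]:
  cell(0,0) a: {B,S,T1}  orig:{B,S}
  cell(1,1) a: {B,S,T1}  orig:{B,S}
  cell(2,2) c: {A,T2}  orig:{A}
  cell(0,1) aa: {A,B,S}
  cell(1,2) ac: {B,S}
  cell(0,2) aac: {B,S}

Original NTs in T[0,2] deriving "aac": ["B", "S"]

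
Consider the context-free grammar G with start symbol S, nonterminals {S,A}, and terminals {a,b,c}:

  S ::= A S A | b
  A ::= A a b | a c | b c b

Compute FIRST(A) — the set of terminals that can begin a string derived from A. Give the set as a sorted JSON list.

Compute FIRST by fixpoint:
round 1:
  A via A→a c: +{a}
  A via A→b c b: +{b}
  S via S→A S A: +{a,b}
  FIRST(S)={a,b}  FIRST(A)={a,b}
round 2: done
  FIRST(S)={a,b}  FIRST(A)={a,b}

FIRST(A) = ["a", "b"]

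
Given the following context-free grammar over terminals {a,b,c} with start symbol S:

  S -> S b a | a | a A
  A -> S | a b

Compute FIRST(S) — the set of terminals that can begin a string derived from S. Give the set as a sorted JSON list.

FIRST iteration:
pass 1:
  A via A→a b: +{a}
  S via S→a: +{a}
  S: {a}  A: {a}
pass 2: — fixpoint
  S: {a}  A: {a}

FIRST(S) = ["a"]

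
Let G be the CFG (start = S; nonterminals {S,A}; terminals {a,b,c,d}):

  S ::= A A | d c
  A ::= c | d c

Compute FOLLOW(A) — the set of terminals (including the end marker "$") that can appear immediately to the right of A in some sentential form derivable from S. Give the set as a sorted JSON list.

FIRST iteration:
iter 1:
  A via A→c: +{c}
  A via A→d c: +{d}
  S via S→A A: +{c,d}
  FIRST[S]={c,d}  FIRST[A]={c,d}
iter 2: — fixpoint
  FIRST[S]={c,d}  FIRST[A]={c,d}

FOLLOW iteration:
FOLLOW(S) := {$}
iter 1:
  S→A A: FOLLOW(A) ⊇ FIRST(A) = {c,d}; new: +{c,d}
  S→A A: FOLLOW(A) ⊇ FOLLOW(S) ⊇ {$}; new: +{$}
  S: {$}  A: {$,c,d}
iter 2: done
  S: {$}  A: {$,c,d}

FOLLOW(A) = ["$", "c", "d"]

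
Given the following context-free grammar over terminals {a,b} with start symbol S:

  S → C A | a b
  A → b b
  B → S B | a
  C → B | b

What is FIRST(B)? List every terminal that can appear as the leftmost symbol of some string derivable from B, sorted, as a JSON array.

FIRST iteration:
[1]
  A via A→b b: +{b}
  B via B→a: +{a}
  C via C→B: +{a}
  C via C→b: +{b}
  S via S→C A: +{a,b}
  FIRST[S]={a,b}  FIRST[A]={b}  FIRST[B]={a}  FIRST[C]={a,b}
[2]
  B via B→S B: +{b}
  FIRST[S]={a,b}  FIRST[A]={b}  FIRST[B]={a,b}  FIRST[C]={a,b}
[3] — fixpoint
  FIRST[S]={a,b}  FIRST[A]={b}  FIRST[B]={a,b}  FIRST[C]={a,b}

FIRST(B) = ["a", "b"]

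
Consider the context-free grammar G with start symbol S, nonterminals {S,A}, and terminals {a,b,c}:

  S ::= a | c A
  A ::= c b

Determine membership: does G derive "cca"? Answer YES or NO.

CNF form of G:
  S -> T0 A | a
  A -> T0 T1
  T0 -> c
  T1 -> b

CYK fill:
  cell(0,0) c: {T0}  orig:{}
  cell(1,1) c: {T0}  orig:{}
  cell(2,2) a: {S}
  cell(0,1) cc: ∅
  cell(1,2) ca: ∅
  cell(0,2) cca: ∅

S ∉ T[0,2] ⇒ NO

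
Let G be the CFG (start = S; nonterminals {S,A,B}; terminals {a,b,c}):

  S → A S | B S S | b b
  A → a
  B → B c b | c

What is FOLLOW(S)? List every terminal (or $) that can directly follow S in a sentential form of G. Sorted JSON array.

FIRST iteration:
[1]
  A via A→a: +{a}
  B via B→c: +{c}
  S via S→A S: +{a}
  S via S→B S S: +{c}
  S via S→b b: +{b}
  FIRST[S]={a,b,c}  FIRST[A]={a}  FIRST[B]={c}
[2] — fixpoint
  FIRST[S]={a,b,c}  FIRST[A]={a}  FIRST[B]={c}

FOLLOW iteration:
initialize: $ ∈ FOLLOW(S)
pass 1:
  B→B c b: FOLLOW(B) ⊇ FIRST(c) = {c}; new: +{c}
  S→A S: FOLLOW(A) ⊇ FIRST(S) = {a,b,c}; new: +{a,b,c}
  S→B S S: FOLLOW(B) ⊇ FIRST(S) = {a,b,c}; new: +{a,b}
  S→B S S: FOLLOW(S) ⊇ FIRST(S) = {a,b,c}; new: +{a,b,c}
  FOLLOW(S)={$,a,b,c}  FOLLOW(A)={a,b,c}  FOLLOW(B)={a,b,c}
pass 2: — fixpoint
  FOLLOW(S)={$,a,b,c}  FOLLOW(A)={a,b,c}  FOLLOW(B)={a,b,c}

FOLLOW(S) = ["$", "a", "b", "c"]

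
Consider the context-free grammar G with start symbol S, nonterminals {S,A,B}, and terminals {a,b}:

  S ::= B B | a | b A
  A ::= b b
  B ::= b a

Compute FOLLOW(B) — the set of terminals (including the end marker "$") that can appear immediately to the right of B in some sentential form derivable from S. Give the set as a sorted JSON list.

FIRST sets, iterate to fixpoint:
pass 1:
  A via A→b b: +{b}
  B via B→b a: +{b}
  S via S→B B: +{b}
  S via S→a: +{a}
  S: {a,b}  A: {b}  B: {b}
pass 2: — fixpoint
  S: {a,b}  A: {b}  B: {b}

Compute FOLLOW by fixpoint:
FOLLOW(S) := {$}
round 1:
  S→B B: FOLLOW(B) ⊇ FIRST(B) = {b}; new: +{b}
  S→B B: FOLLOW(B) ⊇ FOLLOW(S) ⊇ {$}; new: +{$}
  S→b A: FOLLOW(A) ⊇ FOLLOW(S) ⊇ {$}; new: +{$}
  FOLLOW(S)={$}  FOLLOW(A)={$}  FOLLOW(B)={$,b}
round 2: (no change)
  FOLLOW(S)={$}  FOLLOW(A)={$}  FOLLOW(B)={$,b}

FOLLOW(B) = ["$", "b"]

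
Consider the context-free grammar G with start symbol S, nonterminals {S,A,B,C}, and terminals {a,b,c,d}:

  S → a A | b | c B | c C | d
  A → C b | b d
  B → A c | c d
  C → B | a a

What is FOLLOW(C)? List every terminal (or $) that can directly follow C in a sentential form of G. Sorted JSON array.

Compute FIRST by fixpoint:
round 1:
  A via A→b d: +{b}
  B via B→A c: +{b}
  B via B→c d: +{c}
  C via C→B: +{b,c}
  C via C→a a: +{a}
  S via S→a A: +{a}
  S via S→b: +{b}
  S via S→c B: +{c}
  S via S→d: +{d}
  FIRST[S]={a,b,c,d}  FIRST[A]={b}  FIRST[B]={b,c}  FIRST[C]={a,b,c}
round 2:
  A via A→C b: +{a,c}
  B via B→A c: +{a}
  FIRST[S]={a,b,c,d}  FIRST[A]={a,b,c}  FIRST[B]={a,b,c}  FIRST[C]={a,b,c}
round 3: — fixpoint
  FIRST[S]={a,b,c,d}  FIRST[A]={a,b,c}  FIRST[B]={a,b,c}  FIRST[C]={a,b,c}

Compute FOLLOW by fixpoint:
initialize: $ ∈ FOLLOW(S)
pass 1:
  A→C b: FOLLOW(C) ⊇ FIRST(b) = {b}; new: +{b}
  B→A c: FOLLOW(A) ⊇ FIRST(c) = {c}; new: +{c}
  C→B: FOLLOW(B) ⊇ FOLLOW(C) ⊇ {b}; new: +{b}
  S→a A: FOLLOW(A) ⊇ FOLLOW(S) ⊇ {$}; new: +{$}
  S→c B: FOLLOW(B) ⊇ FOLLOW(S) ⊇ {$}; new: +{$}
  S→c C: FOLLOW(C) ⊇ FOLLOW(S) ⊇ {$}; new: +{$}
  S: {$}  A: {$,c}  B: {$,b}  C: {$,b}
pass 2: (stable)
  S: {$}  A: {$,c}  B: {$,b}  C: {$,b}

FOLLOW(C) = ["$", "b"]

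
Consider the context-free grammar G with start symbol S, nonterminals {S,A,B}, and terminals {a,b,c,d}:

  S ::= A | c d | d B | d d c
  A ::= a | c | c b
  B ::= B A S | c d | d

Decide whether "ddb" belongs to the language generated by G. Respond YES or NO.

CNF form of G:
  S -> T0 T1 | T0 T2 | T2 B | T2 X4 | a | c
  A -> T0 T1 | a | c
  B -> B X3 | T0 T2 | d
  T0 -> c
  T1 -> b
  T2 -> d
  X3 -> A S
  X4 -> T2 T0

CYK table (by increasing span):
  T[0,0] 'd' = {B,T2}  orig:{B}
  T[1,1] 'd' = {B,T2}  orig:{B}
  T[2,2] 'b' = {T1}  orig:{}
  T[0,1] 'dd' = {S}
  T[1,2] 'db' = ∅
  T[0,2] 'ddb' = ∅

S ∉ T[0,2] ⇒ NO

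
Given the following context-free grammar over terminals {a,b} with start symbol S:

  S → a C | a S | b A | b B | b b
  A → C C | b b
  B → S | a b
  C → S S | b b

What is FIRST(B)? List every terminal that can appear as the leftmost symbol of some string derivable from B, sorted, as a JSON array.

Compute FIRST by fixpoint:
[1]
  A via A→b b: +{b}
  B via B→a b: +{a}
  C via C→b b: +{b}
  S via S→a C: +{a}
  S via S→b A: +{b}
  FIRST[S]={a,b}  FIRST[A]={b}  FIRST[B]={a}  FIRST[C]={b}
[2]
  B via B→S: +{b}
  C via C→S S: +{a}
  FIRST[S]={a,b}  FIRST[A]={b}  FIRST[B]={a,b}  FIRST[C]={a,b}
[3]
  A via A→C C: +{a}
  FIRST[S]={a,b}  FIRST[A]={a,b}  FIRST[B]={a,b}  FIRST[C]={a,b}
[4] — fixpoint
  FIRST[S]={a,b}  FIRST[A]={a,b}  FIRST[B]={a,b}  FIRST[C]={a,b}

FIRST(B) = ["a", "b"]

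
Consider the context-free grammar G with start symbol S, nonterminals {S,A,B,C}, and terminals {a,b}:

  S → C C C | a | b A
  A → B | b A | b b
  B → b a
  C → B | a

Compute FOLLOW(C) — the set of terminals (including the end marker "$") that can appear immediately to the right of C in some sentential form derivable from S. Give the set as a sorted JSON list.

Compute FIRST by fixpoint:
round 1:
  A via A→b A: +{b}
  B via B→b a: +{b}
  C via C→B: +{b}
  C via C→a: +{a}
  S via S→C C C: +{a,b}
  FIRST[S]={a,b}  FIRST[A]={b}  FIRST[B]={b}  FIRST[C]={a,b}
round 2: (no change)
  FIRST[S]={a,b}  FIRST[A]={b}  FIRST[B]={b}  FIRST[C]={a,b}

FOLLOW sets:
FOLLOW(S) := {$}
[1]
  S→C C C: FOLLOW(C) ⊇ FIRST(C) = {a,b}; new: +{a,b}
  S→C C C: FOLLOW(C) ⊇ FOLLOW(S) ⊇ {$}; new: +{$}
  S→b A: FOLLOW(A) ⊇ FOLLOW(S) ⊇ {$}; new: +{$}
  FOLLOW[S]={$}  FOLLOW[A]={$}  FOLLOW[B]={}  FOLLOW[C]={$,a,b}
[2]
  A→B: FOLLOW(B) ⊇ FOLLOW(A) ⊇ {$}; new: +{$}
  C→B: FOLLOW(B) ⊇ FOLLOW(C) ⊇ {$,a,b}; new: +{a,b}
  FOLLOW[S]={$}  FOLLOW[A]={$}  FOLLOW[B]={$,a,b}  FOLLOW[C]={$,a,b}
[3] (stable)
  FOLLOW[S]={$}  FOLLOW[A]={$}  FOLLOW[B]={$,a,b}  FOLLOW[C]={$,a,b}

FOLLOW(C) = ["$", "a", "b"]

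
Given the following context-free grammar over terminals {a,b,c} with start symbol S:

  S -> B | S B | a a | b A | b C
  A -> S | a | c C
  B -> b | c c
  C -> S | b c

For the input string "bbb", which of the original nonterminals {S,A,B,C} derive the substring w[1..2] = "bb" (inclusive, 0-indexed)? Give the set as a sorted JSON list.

Convert to CNF:
  S -> S B | T0 T0 | T1 A | T1 C | T2 T2 | b
  A -> S B | T0 T0 | T1 A | T1 C | T2 C | T2 T2 | a | b
  B -> T2 T2 | b
  C -> S B | T0 T0 | T1 A | T1 C | T1 T2 | T2 T2 | b
  T0 -> a
  T1 -> b
  T2 -> c

CYK table (by increasing span) — only the sub-triangle for w[1..2]:
  T[1,1] 'b' = {A,B,C,S,T1}  orig:{A,B,C,S}
  T[2,2] 'b' = {A,B,C,S,T1}  orig:{A,B,C,S}
  T[1,2] 'bb' = {A,C,S}

Original NTs in T[1,2] deriving "bb": ["A", "C", "S"]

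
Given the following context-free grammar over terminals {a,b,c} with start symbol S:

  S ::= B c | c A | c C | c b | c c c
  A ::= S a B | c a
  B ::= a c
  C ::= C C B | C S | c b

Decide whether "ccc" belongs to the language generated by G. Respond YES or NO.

CNF form of G:
  S -> B T1 | T1 A | T1 C | T1 T2 | T1 X5
  A -> S X3 | T1 T0
  B -> T0 T1
  C -> C S | C X4 | T1 T2
  T0 -> a
  T1 -> c
  T2 -> b
  X3 -> T0 B
  X4 -> C B
  X5 -> T1 T1

Fill CYK table bottom-up:
  [0..0]={T1}  "c"  orig:{}
  [1..1]={T1}  "c"  orig:{}
  [2..2]={T1}  "c"  orig:{}
  [0..1]={X5}  "cc"  orig:{}
  [1..2]={X5}  "cc"  orig:{}
  [0..2]={S}  "ccc"

S ∈ T[0,2] ⇒ YES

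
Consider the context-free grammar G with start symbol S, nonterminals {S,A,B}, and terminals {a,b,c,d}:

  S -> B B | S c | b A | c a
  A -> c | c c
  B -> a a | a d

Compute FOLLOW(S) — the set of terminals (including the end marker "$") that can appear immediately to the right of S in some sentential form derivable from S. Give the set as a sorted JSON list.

FIRST sets, iterate to fixpoint:
iter 1:
  A via A→c: +{c}
  B via B→a a: +{a}
  S via S→B B: +{a}
  S via S→b A: +{b}
  S via S→c a: +{c}
  S: {a,b,c}  A: {c}  B: {a}
iter 2: (stable)
  S: {a,b,c}  A: {c}  B: {a}

FOLLOW sets:
seed FOLLOW(S) with $
pass 1:
  S→B B: FOLLOW(B) ⊇ FIRST(B) = {a}; new: +{a}
  S→B B: FOLLOW(B) ⊇ FOLLOW(S) ⊇ {$}; new: +{$}
  S→S c: FOLLOW(S) ⊇ FIRST(c) = {c}; new: +{c}
  S→b A: FOLLOW(A) ⊇ FOLLOW(S) ⊇ {$,c}; new: +{$,c}
  FOLLOW[S]={$,c}  FOLLOW[A]={$,c}  FOLLOW[B]={$,a}
pass 2:
  S→B B: FOLLOW(B) ⊇ FOLLOW(S) ⊇ {$,c}; new: +{c}
  FOLLOW[S]={$,c}  FOLLOW[A]={$,c}  FOLLOW[B]={$,a,c}
pass 3: — fixpoint
  FOLLOW[S]={$,c}  FOLLOW[A]={$,c}  FOLLOW[B]={$,a,c}

FOLLOW(S) = ["$", "c"]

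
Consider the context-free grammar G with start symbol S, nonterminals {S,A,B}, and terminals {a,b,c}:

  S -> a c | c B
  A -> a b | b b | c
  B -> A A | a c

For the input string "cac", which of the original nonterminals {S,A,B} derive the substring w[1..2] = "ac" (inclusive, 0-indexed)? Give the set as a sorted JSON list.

Convert to CNF:
  S -> T0 T2 | T2 B
  A -> T0 T1 | T1 T1 | c
  B -> A A | T0 T2
  T0 -> a
  T1 -> b
  T2 -> c

CYK table (by increasing span), restricted to cells inside w[1..2]:
  [1..1]={T0}  "a"  orig:{}
  [2..2]={A,T2}  "c"  orig:{A}
  [1..2]={B,S}  "ac"

Original NTs in T[1,2] deriving "ac": ["B", "S"]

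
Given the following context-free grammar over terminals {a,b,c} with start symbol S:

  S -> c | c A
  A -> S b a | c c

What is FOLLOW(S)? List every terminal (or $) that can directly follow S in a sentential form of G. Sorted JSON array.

FIRST sets, iterate to fixpoint:
[1]
  A via A→c c: +{c}
  S via S→c: +{c}
  FIRST(S)={c}  FIRST(A)={c}
[2] — fixpoint
  FIRST(S)={c}  FIRST(A)={c}

FOLLOW sets:
seed FOLLOW(S) with $
pass 1:
  A→S b a: FOLLOW(S) ⊇ FIRST(b) = {b}; new: +{b}
  S→c A: FOLLOW(A) ⊇ FOLLOW(S) ⊇ {$,b}; new: +{$,b}
  S: {$,b}  A: {$,b}
pass 2: (stable)
  S: {$,b}  A: {$,b}

FOLLOW(S) = ["$", "b"]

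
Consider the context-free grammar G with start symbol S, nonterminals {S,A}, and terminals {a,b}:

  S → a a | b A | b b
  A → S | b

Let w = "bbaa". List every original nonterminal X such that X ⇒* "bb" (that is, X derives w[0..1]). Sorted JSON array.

CNF form of G:
  S -> T0 T0 | T1 A | T1 T1
  A -> T0 T0 | T1 A | T1 T1 | b
  T0 -> a
  T1 -> b

CYK table (by increasing span) (cells [i..j] with 0 ≤ i ≤ j ≤ 1 only):
  cell(0,0) b: {A,T1}  orig:{A}
  cell(1,1) b: {A,T1}  orig:{A}
  cell(0,1) bb: {A,S}

Original NTs in T[0,1] deriving "bb": ["A", "S"]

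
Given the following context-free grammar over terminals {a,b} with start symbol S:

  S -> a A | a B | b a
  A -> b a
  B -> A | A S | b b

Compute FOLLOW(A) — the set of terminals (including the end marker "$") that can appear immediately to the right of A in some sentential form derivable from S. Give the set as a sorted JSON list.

Compute FIRST by fixpoint:
pass 1:
  A via A→b a: +{b}
  B via B→A: +{b}
  S via S→a A: +{a}
  S via S→b a: +{b}
  FIRST(S)={a,b}  FIRST(A)={b}  FIRST(B)={b}
pass 2: done
  FIRST(S)={a,b}  FIRST(A)={b}  FIRST(B)={b}

Compute FOLLOW by fixpoint:
FOLLOW(S) := {$}
round 1:
  B→A S: FOLLOW(A) ⊇ FIRST(S) = {a,b}; new: +{a,b}
  S→a A: FOLLOW(A) ⊇ FOLLOW(S) ⊇ {$}; new: +{$}
  S→a B: FOLLOW(B) ⊇ FOLLOW(S) ⊇ {$}; new: +{$}
  FOLLOW[S]={$}  FOLLOW[A]={$,a,b}  FOLLOW[B]={$}
round 2: (no change)
  FOLLOW[S]={$}  FOLLOW[A]={$,a,b}  FOLLOW[B]={$}

FOLLOW(A) = ["$", "a", "b"]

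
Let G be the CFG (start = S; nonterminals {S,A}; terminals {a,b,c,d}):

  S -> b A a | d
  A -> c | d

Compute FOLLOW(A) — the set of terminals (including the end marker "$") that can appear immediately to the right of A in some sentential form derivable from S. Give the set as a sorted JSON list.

Compute FIRST by fixpoint:
[1]
  A via A→c: +{c}
  A via A→d: +{d}
  S via S→b A a: +{b}
  S via S→d: +{d}
  FIRST(S)={b,d}  FIRST(A)={c,d}
[2] (no change)
  FIRST(S)={b,d}  FIRST(A)={c,d}

Compute FOLLOW by fixpoint:
initialize: $ ∈ FOLLOW(S)
round 1:
  S→b A a: FOLLOW(A) ⊇ FIRST(a) = {a}; new: +{a}
  FOLLOW(S)={$}  FOLLOW(A)={a}
round 2: (no change)
  FOLLOW(S)={$}  FOLLOW(A)={a}

FOLLOW(A) = ["a"]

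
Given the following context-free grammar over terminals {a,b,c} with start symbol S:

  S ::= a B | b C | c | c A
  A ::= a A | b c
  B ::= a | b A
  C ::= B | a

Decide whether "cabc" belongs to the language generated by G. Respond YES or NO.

CNF form of G:
  S -> T0 B | T1 C | T2 A | c
  A -> T0 A | T1 T2
  B -> T1 A | a
  C -> T1 A | a
  T0 -> a
  T1 -> b
  T2 -> c

Fill CYK table bottom-up:
  T[0,0] 'c' = {S,T2}  orig:{S}
  T[1,1] 'a' = {B,C,T0}  orig:{B,C}
  T[2,2] 'b' = {T1}  orig:{}
  T[3,3] 'c' = {S,T2}  orig:{S}
  T[0,1] 'ca' = ∅
  T[1,2] 'ab' = ∅
  T[2,3] 'bc' = {A}
  T[0,2] 'cab' = ∅
  T[1,3] 'abc' = {A}
  T[0,3] 'cabc' = {S}

S ∈ T[0,3] ⇒ YES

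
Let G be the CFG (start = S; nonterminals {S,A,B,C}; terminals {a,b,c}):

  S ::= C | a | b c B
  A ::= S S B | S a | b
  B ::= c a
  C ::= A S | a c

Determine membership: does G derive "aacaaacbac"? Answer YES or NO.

Convert to CNF:
  S -> A S | T0 T1 | T2 X4 | a
  A -> S T0 | S X3 | b
  B -> T1 T0
  C -> A S | T0 T1
  T0 -> a
  T1 -> c
  T2 -> b
  X3 -> S B
  X4 -> T1 B

Fill CYK table bottom-up:
  [0..0]={S,T0}  "a"  orig:{S}
  [1..1]={S,T0}  "a"  orig:{S}
  [2..2]={T1}  "c"  orig:{}
  [3..3]={S,T0}  "a"  orig:{S}
  [4..4]={S,T0}  "a"  orig:{S}
  [5..5]={S,T0}  "a"  orig:{S}
  [6..6]={T1}  "c"  orig:{}
  [7..7]={A,T2}  "b"  orig:{A}
  [8..8]={S,T0}  "a"  orig:{S}
  [9..9]={T1}  "c"  orig:{}
  [0..1]={A}  "aa"
  [1..2]={C,S}  "ac"
  [2..3]={B}  "ca"
  [3..4]={A}  "aa"
  [4..5]={A}  "aa"
  [5..6]={C,S}  "ac"
  [6..7]=∅  "cb"
  [7..8]={C,S}  "ba"
  [8..9]={C,S}  "ac"
  [0..2]=∅  "aac"
  [1..3]={A,X3}  "aca"  orig:{A}
  [2..4]=∅  "caa"
  [3..5]={C,S}  "aaa"
  [4..6]=∅  "aac"
  [5..7]=∅  "acb"
  [6..8]=∅  "cba"
  [7..9]={C,S}  "bac"
  [0..3]={A}  "aaca"
  [1..4]={C,S}  "acaa"
  [2..5]=∅  "caaa"
  [3..6]={C,S}  "aaac"
  [4..7]=∅  "aacb"
  [5..8]=∅  "acba"
  [6..9]=∅  "cbac"
  [0..4]={C,S}  "aacaa"
  [1..5]={A}  "acaaa"
  [2..6]=∅  "caaac"
  [3..7]=∅  "aaacb"
  [4..8]=∅  "aacba"
  [5..9]=∅  "acbac"
  [0..5]={A}  "aacaaa"
  [1..6]=∅  "acaaac"
  [2..7]=∅  "caaacb"
  [3..8]=∅  "aaacba"
  [4..9]=∅  "aacbac"
  [0..6]=∅  "aacaaac"
  [1..7]=∅  "acaaacb"
  [2..8]=∅  "caaacba"
  [3..9]=∅  "aaacbac"
  [0..7]=∅  "aacaaacb"
  [1..8]=∅  "acaaacba"
  [2..9]=∅  "caaacbac"
  [0..8]=∅  "aacaaacba"
  [1..9]=∅  "acaaacbac"
  [0..9]=∅  "aacaaacbac"

S ∉ T[0,9] ⇒ NO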